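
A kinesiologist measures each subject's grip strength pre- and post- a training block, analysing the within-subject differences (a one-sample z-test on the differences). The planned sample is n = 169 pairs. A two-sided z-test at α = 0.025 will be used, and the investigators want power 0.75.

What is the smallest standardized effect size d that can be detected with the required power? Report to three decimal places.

d ≈ 0.224

Need Φ(δ − 2.241) = 0.75, so δ = 2.241 + 0.674 = 2.916.
(The second rejection-region term Φ(−δ − z_{α/2}) is negligible and dropped.)
δ = d·√n ⇒ d = δ/√n = 2.916/√169 = 0.2243.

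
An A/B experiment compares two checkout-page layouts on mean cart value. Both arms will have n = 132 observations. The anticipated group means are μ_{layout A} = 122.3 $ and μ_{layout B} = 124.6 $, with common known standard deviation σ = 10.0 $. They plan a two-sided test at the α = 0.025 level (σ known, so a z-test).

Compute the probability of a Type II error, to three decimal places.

β ≈ 0.645

Standardized effect: d = |μ_{layout A} − μ_{layout B}| / σ = |122.3 − 124.6| / 10.0 = 0.2300
Noncentrality parameter: δ = d·√(n/2) = 0.2300 × √(132/2) = 1.8685
Critical value for a two-sided test at α = 0.025: z_{α/2} = 2.241.
Power = Φ(δ − 2.241) + Φ(−δ − 2.241) = Φ(-0.373) + Φ(-4.110) = 0.3546 + 0.0000 = 0.3546.
Type II error: β = 1 − power = 1 − 0.3546 = 0.6454.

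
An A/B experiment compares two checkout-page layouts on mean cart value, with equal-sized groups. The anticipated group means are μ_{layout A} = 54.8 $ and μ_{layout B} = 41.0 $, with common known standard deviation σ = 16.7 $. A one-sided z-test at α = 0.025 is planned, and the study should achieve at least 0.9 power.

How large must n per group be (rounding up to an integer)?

Standardized effect: d = |μ_{layout A} − μ_{layout B}| / σ = |54.8 − 41.0| / 16.7 = 0.8263
For power 0.9 need Φ(δ − z_{0.025}) = 0.9, so δ = z_{0.025} + z_{0.10} = 1.960 + 1.282 = 3.242.
δ = d·√(n/2) ⇒ n = 2(δ/d)² = 2 × (3.242 / 0.8263)² = 30.78.
Round up to the next whole unit.

n = 31 per group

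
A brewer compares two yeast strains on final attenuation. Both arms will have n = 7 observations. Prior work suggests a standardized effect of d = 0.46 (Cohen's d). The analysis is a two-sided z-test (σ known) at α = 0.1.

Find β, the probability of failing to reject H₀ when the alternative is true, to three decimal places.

β ≈ 0.777

Noncentrality parameter: δ = d·√(n/2) = 0.46 × √(7/2) = 0.8606
Critical value for a two-sided test at α = 0.1: z_{α/2} = 1.645.
Power = Φ(δ − 1.645) + Φ(−δ − 1.645) = Φ(-0.784) + Φ(-2.505) = 0.2164 + 0.0061 = 0.2226.
Type II error: β = 1 − power = 1 − 0.2226 = 0.7774.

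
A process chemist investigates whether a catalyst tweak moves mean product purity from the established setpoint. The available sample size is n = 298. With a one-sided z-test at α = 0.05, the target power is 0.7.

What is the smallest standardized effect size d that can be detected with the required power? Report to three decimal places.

Required noncentrality: δ = z_{0.05} + z_{0.30} = 1.645 + 0.524 = 2.169.
δ = d·√n ⇒ d = δ/√n = 2.169/√298 = 0.1257.

d ≈ 0.126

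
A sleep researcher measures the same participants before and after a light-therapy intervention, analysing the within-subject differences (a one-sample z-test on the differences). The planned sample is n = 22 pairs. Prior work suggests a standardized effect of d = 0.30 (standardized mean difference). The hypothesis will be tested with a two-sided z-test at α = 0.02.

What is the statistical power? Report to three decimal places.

Power ≈ 0.179

Noncentrality parameter: δ = d·√n = 0.30 × √22 = 1.4071
Two-sided α = 0.02 → critical value z_{0.01} = 2.326.
Power = Φ(δ − 2.326) + Φ(−δ − 2.326) = Φ(-0.919) + Φ(-3.733) = 0.1790 + 0.0001 = 0.1791.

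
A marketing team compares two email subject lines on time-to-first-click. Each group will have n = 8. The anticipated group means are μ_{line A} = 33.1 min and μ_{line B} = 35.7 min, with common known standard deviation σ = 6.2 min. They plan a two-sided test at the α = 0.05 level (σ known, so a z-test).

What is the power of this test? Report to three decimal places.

Standardized effect: d = |μ_{line A} − μ_{line B}| / σ = |33.1 − 35.7| / 6.2 = 0.4194
Noncentrality parameter: δ = d·√(n/2) = 0.4194 × √(8/2) = 0.8387
Critical value for a two-sided test at α = 0.05: z_{α/2} = 1.960.
Power = Φ(δ − 1.960) + Φ(−δ − 1.960) = Φ(-1.121) + Φ(-2.799) = 0.1311 + 0.0026 = 0.1337.

Power ≈ 0.134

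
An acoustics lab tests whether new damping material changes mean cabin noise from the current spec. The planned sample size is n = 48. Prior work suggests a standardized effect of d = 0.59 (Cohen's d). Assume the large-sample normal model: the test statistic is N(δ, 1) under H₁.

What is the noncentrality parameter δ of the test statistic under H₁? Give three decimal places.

δ = d·√n = 0.59 × √48 = 4.0876

δ ≈ 4.088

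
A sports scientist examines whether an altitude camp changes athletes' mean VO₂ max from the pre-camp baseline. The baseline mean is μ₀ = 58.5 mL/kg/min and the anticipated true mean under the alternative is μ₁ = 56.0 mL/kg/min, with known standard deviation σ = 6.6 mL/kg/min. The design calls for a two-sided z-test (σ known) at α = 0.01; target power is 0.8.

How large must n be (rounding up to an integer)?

n = 82

Standardized effect: d = |μ₁ − μ₀| / σ = |56.0 − 58.5| / 6.6 = 0.3788
Set Φ(δ − 2.576) = 0.8; then δ − 2.576 = Φ⁻¹(0.8) = 0.842, giving δ = 3.417.
(Ignoring the negligible lower-tail rejection probability gives the usual closed-form inversion.)
δ = d·√n ⇒ n = (δ/d)² = (3.417 / 0.3788)² = 81.40.
Round up to the next whole unit.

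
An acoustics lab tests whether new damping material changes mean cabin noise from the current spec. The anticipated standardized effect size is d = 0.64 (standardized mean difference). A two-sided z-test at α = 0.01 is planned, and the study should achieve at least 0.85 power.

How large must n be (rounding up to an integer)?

For power 0.85 need Φ(δ − z_{0.005}) = 0.85, so δ = z_{0.005} + z_{0.15} = 2.576 + 1.036 = 3.612.
(For δ > 0 the lower-tail rejection region contributes negligibly to power, so the one-term inversion is standard.)
δ = d·√n ⇒ n = (δ/d)² = (3.612 / 0.64)² = 31.86.
Round up to the next whole unit.

n = 32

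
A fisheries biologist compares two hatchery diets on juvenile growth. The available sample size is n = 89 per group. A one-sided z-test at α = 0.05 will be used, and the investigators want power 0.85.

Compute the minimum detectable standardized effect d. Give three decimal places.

d ≈ 0.402

Required noncentrality: δ = z_{0.05} + z_{0.15} = 1.645 + 1.036 = 2.681.
δ = d·√(n/2) ⇒ d = δ/√(n/2) = 2.681/√(89/2) = 0.4019.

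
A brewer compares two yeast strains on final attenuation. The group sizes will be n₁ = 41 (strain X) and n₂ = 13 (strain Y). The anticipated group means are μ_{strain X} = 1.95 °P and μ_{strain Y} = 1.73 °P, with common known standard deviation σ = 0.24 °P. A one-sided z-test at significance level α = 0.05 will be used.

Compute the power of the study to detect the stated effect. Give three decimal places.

Standardized effect: d = |μ_{strain X} − μ_{strain Y}| / σ = |1.95 − 1.73| / 0.24 = 0.9167
Noncentrality parameter: δ = d / √(1/n₁ + 1/n₂) = 0.9167 / √(1/41 + 1/13) = 2.8799
One-sided α = 0.05 → critical value z_{0.05} = 1.645.
Power = P(Z > 1.645 − δ) = Φ(1.235) = 0.8916.

Power ≈ 0.892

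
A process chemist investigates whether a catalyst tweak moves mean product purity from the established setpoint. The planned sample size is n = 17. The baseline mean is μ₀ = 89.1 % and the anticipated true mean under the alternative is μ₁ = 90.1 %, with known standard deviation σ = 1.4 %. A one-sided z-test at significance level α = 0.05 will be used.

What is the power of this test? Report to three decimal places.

Power ≈ 0.903

Standardized effect: d = |μ₁ − μ₀| / σ = |90.1 − 89.1| / 1.4 = 0.7143
Noncentrality parameter: δ = d·√n = 0.7143 × √17 = 2.9451
One-sided α = 0.05 → critical value z_{0.05} = 1.645.
Power = P(Z > 1.645 − δ) = Φ(1.300) = 0.9032.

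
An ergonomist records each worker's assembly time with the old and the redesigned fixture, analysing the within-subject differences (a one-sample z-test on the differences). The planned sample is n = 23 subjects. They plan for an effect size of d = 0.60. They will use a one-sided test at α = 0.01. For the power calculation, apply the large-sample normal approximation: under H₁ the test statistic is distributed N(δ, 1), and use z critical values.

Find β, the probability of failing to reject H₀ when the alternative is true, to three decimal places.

Noncentrality parameter: δ = d·√n = 0.60 × √23 = 2.8775
One-sided α = 0.01 → critical value z_{0.01} = 2.326.
Power = Φ(δ − 2.326) = Φ(0.551) = 0.7092.
Type II error: β = 1 − power = 1 − 0.7092 = 0.2908.

β ≈ 0.291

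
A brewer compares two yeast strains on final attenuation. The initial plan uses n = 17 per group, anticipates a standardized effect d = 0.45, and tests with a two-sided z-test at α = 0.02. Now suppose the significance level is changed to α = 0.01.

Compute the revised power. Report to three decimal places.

δ = d·√(n/2) = 0.45 × √(17/2) = 1.3120 (unchanged). New critical value: z_{0.005} = 2.576.
Revised power = Φ(δ − 2.576) + Φ(−δ − 2.576) = Φ(-1.264) + Φ(-3.888) = 0.1031 + 0.0001 = 0.1032.

Power ≈ 0.103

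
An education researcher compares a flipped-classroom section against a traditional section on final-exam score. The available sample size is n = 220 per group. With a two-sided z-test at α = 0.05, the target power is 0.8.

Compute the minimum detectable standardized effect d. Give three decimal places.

d ≈ 0.267

Need Φ(δ − 1.960) = 0.8, so δ = 1.960 + 0.842 = 2.802.
(The second rejection-region term Φ(−δ − z_{α/2}) is negligible and dropped.)
δ = d·√(n/2) ⇒ d = δ/√(n/2) = 2.802/√(220/2) = 0.2671.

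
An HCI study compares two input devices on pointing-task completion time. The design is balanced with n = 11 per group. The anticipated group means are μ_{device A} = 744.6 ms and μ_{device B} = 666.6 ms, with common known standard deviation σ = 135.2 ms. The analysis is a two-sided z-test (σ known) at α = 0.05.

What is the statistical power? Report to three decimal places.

Standardized effect: d = |μ_{device A} − μ_{device B}| / σ = |744.6 − 666.6| / 135.2 = 0.5769
Noncentrality parameter: δ = d·√(n/2) = 0.5769 × √(11/2) = 1.3530
Two-sided α = 0.05 → critical value z_{0.025} = 1.960.
Power = Φ(δ − 1.960) + Φ(−δ − 1.960) = Φ(-0.607) + Φ(-3.313) = 0.2719 + 0.0005 = 0.2724.

Power ≈ 0.272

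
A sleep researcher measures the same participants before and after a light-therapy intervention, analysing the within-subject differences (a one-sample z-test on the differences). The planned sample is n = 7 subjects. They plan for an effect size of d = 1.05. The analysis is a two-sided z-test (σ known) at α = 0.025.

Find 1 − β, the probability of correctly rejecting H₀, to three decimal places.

Noncentrality parameter: δ = d·√n = 1.05 × √7 = 2.7780
Critical value for a two-sided test at α = 0.025: z_{α/2} = 2.241.
Power = Φ(δ − 2.241) + Φ(−δ − 2.241) = Φ(0.537) + Φ(-5.019) = 0.7042 + 0.0000 = 0.7042.

Power ≈ 0.704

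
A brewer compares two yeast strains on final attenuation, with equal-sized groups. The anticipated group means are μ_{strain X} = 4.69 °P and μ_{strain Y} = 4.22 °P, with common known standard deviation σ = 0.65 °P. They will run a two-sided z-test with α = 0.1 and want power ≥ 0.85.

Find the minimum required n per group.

n = 28 per group

Standardized effect: d = |μ_{strain X} − μ_{strain Y}| / σ = |4.69 − 4.22| / 0.65 = 0.7231
Set Φ(δ − 1.645) = 0.85; then δ − 1.645 = Φ⁻¹(0.85) = 1.036, giving δ = 2.681.
(For δ > 0 the lower-tail rejection region contributes negligibly to power, so the one-term inversion is standard.)
δ = d·√(n/2) ⇒ n = 2(δ/d)² = 2 × (2.681 / 0.7231)² = 27.50.
Round up to the next whole unit.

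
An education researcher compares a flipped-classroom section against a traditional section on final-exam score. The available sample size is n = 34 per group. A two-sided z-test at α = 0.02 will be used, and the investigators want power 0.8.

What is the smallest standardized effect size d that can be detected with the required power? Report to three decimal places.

d ≈ 0.768

Required noncentrality: δ = z_{0.01} + z_{0.20} = 2.326 + 0.842 = 3.168.
(Lower-tail contribution to power is negligible for δ > 0.)
δ = d·√(n/2) ⇒ d = δ/√(n/2) = 3.168/√(34/2) = 0.7683.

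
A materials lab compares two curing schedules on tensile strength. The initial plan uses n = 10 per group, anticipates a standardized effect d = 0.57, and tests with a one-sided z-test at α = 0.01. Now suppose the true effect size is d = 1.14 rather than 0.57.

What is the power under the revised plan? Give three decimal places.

With d = 1.14: δ = d·√(n/2) = 1.14 × √(10/2) = 2.5491. Critical value z_{0.01} = 2.326.
Revised power = Φ(δ − 2.326) = Φ(0.223) = 0.5881.

Power ≈ 0.588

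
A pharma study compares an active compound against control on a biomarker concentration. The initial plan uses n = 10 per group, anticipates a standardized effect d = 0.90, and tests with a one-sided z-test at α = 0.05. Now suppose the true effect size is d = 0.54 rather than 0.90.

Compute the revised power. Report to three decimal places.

With d = 0.54: δ = d·√(n/2) = 0.54 × √(10/2) = 1.2075. Critical value z_{0.05} = 1.645.
Revised power = Φ(δ − 1.645) = Φ(-0.437) = 0.3309.

Power ≈ 0.331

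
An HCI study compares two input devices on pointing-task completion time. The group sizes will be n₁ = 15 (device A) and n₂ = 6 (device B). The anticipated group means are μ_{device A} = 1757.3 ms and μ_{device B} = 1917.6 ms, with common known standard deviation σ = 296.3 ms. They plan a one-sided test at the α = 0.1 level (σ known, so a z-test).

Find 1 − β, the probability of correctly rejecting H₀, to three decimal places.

Power ≈ 0.436

Standardized effect: d = |μ_{device A} − μ_{device B}| / σ = |1757.3 − 1917.6| / 296.3 = 0.5410
Noncentrality parameter: δ = d / √(1/n₁ + 1/n₂) = 0.5410 / √(1/15 + 1/6) = 1.1200
One-sided α = 0.1 → critical value z_{0.1} = 1.282.
Power = P(Z > 1.282 − δ) = Φ(-0.162) = 0.4358.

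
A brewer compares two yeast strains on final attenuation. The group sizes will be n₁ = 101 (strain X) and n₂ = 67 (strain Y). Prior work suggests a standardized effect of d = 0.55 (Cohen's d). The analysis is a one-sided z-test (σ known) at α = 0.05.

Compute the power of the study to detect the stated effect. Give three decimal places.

Power ≈ 0.968

Noncentrality parameter: δ = d / √(1/n₁ + 1/n₂) = 0.55 / √(1/101 + 1/67) = 3.4906
Critical value for a one-sided test at α = 0.05: z_α = 1.645.
Power = P(Z > 1.645 − δ) = Φ(1.846) = 0.9675.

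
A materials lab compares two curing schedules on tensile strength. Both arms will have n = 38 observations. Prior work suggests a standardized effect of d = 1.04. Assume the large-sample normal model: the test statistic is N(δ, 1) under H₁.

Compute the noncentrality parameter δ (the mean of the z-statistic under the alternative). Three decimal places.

δ ≈ 4.533

The noncentrality parameter scales effect size by the design's sample-size factor: δ = d·√(n/2) = 1.04 × √(38/2) = 4.5333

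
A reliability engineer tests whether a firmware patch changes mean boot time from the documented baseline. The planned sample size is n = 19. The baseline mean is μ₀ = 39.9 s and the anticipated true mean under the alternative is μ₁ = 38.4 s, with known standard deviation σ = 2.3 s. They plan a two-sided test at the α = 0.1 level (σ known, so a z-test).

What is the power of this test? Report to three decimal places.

Standardized effect: d = |μ₁ − μ₀| / σ = |38.4 − 39.9| / 2.3 = 0.6522
Noncentrality parameter: δ = d·√n = 0.6522 × √19 = 2.8428
Two-sided α = 0.1 → critical value z_{0.05} = 1.645.
Power = Φ(δ − 1.645) + Φ(−δ − 1.645) = Φ(1.198) + Φ(-4.488) = 0.8845 + 0.0000 = 0.8845.

Power ≈ 0.885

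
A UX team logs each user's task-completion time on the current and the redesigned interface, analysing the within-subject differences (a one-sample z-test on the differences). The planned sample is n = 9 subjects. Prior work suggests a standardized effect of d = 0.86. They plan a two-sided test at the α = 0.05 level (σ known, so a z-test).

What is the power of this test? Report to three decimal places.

Noncentrality parameter: λ = d·√n = 0.86 × √9 = 2.5800
Critical value for a two-sided test at α = 0.05: z_{α/2} = 1.960.
Power = Φ(λ − 1.960) + Φ(−λ − 1.960) = Φ(0.620) + Φ(-4.540) = 0.7324 + 0.0000 = 0.7324.

Power ≈ 0.732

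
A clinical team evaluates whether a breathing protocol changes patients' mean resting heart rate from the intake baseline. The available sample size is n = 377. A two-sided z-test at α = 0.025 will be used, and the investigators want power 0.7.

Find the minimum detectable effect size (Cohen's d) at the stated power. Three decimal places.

Need Φ(δ − 2.241) = 0.7, so δ = 2.241 + 0.524 = 2.766.
(Lower-tail contribution to power is negligible for δ > 0.)
δ = d·√n ⇒ d = δ/√n = 2.766/√377 = 0.1424.

d ≈ 0.142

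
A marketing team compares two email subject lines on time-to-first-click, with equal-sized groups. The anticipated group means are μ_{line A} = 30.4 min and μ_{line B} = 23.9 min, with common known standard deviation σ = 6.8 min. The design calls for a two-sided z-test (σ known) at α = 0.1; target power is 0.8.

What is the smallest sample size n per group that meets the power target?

Standardized effect: d = |μ_{line A} − μ_{line B}| / σ = |30.4 − 23.9| / 6.8 = 0.9559
For power 0.8 need Φ(δ − z_{0.05}) = 0.8, so δ = z_{0.05} + z_{0.20} = 1.645 + 0.842 = 2.486.
(The Φ(−δ − z_{α/2}) term is vanishingly small for δ > 0 and is dropped in the standard sample-size formula.)
δ = d·√(n/2) ⇒ n = 2(δ/d)² = 2 × (2.486 / 0.9559)² = 13.53.
Round up to the next whole unit.

n = 14 per group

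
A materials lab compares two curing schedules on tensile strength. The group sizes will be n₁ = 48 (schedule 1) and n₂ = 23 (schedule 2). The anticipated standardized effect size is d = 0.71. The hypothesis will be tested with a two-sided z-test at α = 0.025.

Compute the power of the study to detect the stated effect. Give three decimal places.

Power ≈ 0.712

Noncentrality parameter: δ = d / √(1/n₁ + 1/n₂) = 0.71 / √(1/48 + 1/23) = 2.7997
Two-sided α = 0.025 → critical value z_{0.0125} = 2.241.
Power = Φ(δ − 2.241) + Φ(−δ − 2.241) = Φ(0.558) + Φ(-5.041) = 0.7117 + 0.0000 = 0.7117.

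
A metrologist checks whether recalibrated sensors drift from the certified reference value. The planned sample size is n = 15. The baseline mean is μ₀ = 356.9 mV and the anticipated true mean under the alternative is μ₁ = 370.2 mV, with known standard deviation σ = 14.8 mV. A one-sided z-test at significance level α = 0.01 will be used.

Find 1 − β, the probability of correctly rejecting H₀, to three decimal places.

Standardized effect: d = |μ₁ − μ₀| / σ = |370.2 − 356.9| / 14.8 = 0.8986
Noncentrality parameter: δ = d·√n = 0.8986 × √15 = 3.4805
Critical value for a one-sided test at α = 0.01: z_α = 2.326.
Power = Φ(δ − 2.326) = Φ(1.154) = 0.8758.

Power ≈ 0.876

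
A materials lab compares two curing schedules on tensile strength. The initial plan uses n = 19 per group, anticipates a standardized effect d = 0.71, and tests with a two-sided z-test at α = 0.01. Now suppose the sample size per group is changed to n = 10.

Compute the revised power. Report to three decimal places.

Power ≈ 0.162

With n = 10 per group: δ = d·√(n/2) = 0.71 × √(10/2) = 1.5876. Critical value z_{0.005} = 2.576.
Revised power = Φ(δ − 2.576) + Φ(−δ − 2.576) = Φ(-0.988) + Φ(-4.163) = 0.1615 + 0.0000 = 0.1615.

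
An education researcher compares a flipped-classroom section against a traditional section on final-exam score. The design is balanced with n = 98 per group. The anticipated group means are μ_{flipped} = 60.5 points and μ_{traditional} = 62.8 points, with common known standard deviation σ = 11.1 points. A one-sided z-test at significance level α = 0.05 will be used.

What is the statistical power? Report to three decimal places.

Power ≈ 0.423

Standardized effect: d = |μ_{flipped} − μ_{traditional}| / σ = |60.5 − 62.8| / 11.1 = 0.2072
Noncentrality parameter: δ = d·√(n/2) = 0.2072 × √(98/2) = 1.4505
Critical value for a one-sided test at α = 0.05: z_α = 1.645.
Power = Φ(δ − 1.645) = Φ(-0.194) = 0.4229.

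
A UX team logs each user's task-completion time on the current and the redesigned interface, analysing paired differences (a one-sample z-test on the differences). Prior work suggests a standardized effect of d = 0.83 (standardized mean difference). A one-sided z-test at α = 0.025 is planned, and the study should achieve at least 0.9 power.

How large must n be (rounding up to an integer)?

Set Φ(δ − 1.960) = 0.9; then δ − 1.960 = Φ⁻¹(0.9) = 1.282, giving δ = 3.242.
δ = d·√n ⇒ n = (δ/d)² = (3.242 / 0.83)² = 15.25.
Rounding up, n = 16.

n = 16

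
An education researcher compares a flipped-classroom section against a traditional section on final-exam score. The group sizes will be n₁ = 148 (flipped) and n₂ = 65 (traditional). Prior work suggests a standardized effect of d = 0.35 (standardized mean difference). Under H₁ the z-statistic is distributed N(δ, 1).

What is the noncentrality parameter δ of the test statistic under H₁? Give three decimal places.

The noncentrality parameter scales effect size by the design's sample-size factor: δ = d / √(1/n₁ + 1/n₂) = 0.35 / √(1/148 + 1/65) = 2.3522

δ ≈ 2.352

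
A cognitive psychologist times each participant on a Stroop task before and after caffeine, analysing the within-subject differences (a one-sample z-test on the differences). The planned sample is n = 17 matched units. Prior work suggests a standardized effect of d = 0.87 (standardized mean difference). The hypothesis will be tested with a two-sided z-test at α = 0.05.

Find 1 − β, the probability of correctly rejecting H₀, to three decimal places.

Noncentrality parameter: δ = d·√n = 0.87 × √17 = 3.5871
Critical value for a two-sided test at α = 0.05: z_{α/2} = 1.960.
Power = Φ(δ − 1.960) + Φ(−δ − 1.960) = Φ(1.627) + Φ(-5.547) = 0.9481 + 0.0000 = 0.9481.

Power ≈ 0.948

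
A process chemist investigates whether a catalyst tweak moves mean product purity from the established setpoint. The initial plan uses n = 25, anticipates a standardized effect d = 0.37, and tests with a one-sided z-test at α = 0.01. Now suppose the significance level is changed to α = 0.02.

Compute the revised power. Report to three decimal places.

δ = d·√n = 0.37 × √25 = 1.8500 (unchanged). New critical value: z_{0.02} = 2.054.
Revised power = P(Z > 2.054 − δ) = Φ(-0.204) = 0.4193.

Power ≈ 0.419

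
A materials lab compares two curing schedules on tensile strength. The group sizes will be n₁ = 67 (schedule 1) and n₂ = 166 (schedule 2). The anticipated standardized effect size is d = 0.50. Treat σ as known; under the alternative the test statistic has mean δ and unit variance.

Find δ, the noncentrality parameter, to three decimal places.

δ = d / √(1/n₁ + 1/n₂) = 0.50 / √(1/67 + 1/166) = 3.4545

δ ≈ 3.454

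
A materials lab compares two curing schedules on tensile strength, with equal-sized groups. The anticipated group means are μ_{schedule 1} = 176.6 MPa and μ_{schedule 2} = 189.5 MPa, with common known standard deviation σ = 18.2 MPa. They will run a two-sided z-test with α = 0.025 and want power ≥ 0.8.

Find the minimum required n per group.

n = 38 per group

Standardized effect: d = |μ_{schedule 1} − μ_{schedule 2}| / σ = |176.6 − 189.5| / 18.2 = 0.7088
For power 0.8 need Φ(δ − z_{0.0125}) = 0.8, so δ = z_{0.0125} + z_{0.20} = 2.241 + 0.842 = 3.083.
(The Φ(−δ − z_{α/2}) term is vanishingly small for δ > 0 and is dropped in the standard sample-size formula.)
δ = d·√(n/2) ⇒ n = 2(δ/d)² = 2 × (3.083 / 0.7088)² = 37.84.
Rounding up, n = 38 per group.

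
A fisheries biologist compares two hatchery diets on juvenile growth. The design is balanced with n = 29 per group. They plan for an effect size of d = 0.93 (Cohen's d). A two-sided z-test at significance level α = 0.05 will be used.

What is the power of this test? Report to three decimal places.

Noncentrality parameter: λ = d·√(n/2) = 0.93 × √(29/2) = 3.5413
Two-sided α = 0.05 → critical value z_{0.025} = 1.960.
Power = Φ(λ − 1.960) + Φ(−λ − 1.960) = Φ(1.581) + Φ(-5.501) = 0.9431 + 0.0000 = 0.9431.

Power ≈ 0.943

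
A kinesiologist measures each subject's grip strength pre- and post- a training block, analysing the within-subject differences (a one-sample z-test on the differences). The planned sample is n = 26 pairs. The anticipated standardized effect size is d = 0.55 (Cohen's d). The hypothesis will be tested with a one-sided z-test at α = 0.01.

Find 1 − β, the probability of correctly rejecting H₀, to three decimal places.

Power ≈ 0.684

Noncentrality parameter: δ = d·√n = 0.55 × √26 = 2.8045
One-sided α = 0.01 → critical value z_{0.01} = 2.326.
Power = Φ(δ − 2.326) = Φ(0.478) = 0.6837.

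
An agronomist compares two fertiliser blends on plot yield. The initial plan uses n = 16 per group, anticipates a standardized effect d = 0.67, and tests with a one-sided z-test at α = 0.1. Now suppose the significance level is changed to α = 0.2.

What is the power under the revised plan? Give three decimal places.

Power ≈ 0.854

δ = d·√(n/2) = 0.67 × √(16/2) = 1.8950 (unchanged). New critical value: z_{0.2} = 0.842.
Revised power = Φ(δ − 0.842) = Φ(1.053) = 0.8539.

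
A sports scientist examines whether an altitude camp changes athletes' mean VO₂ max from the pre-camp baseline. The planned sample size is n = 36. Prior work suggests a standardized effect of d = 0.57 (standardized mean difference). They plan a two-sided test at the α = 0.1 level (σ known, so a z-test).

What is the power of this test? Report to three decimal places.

Power ≈ 0.962

Noncentrality parameter: δ = d·√n = 0.57 × √36 = 3.4200
Two-sided α = 0.1 → critical value z_{0.05} = 1.645.
Power = Φ(δ − 1.645) + Φ(−δ − 1.645) = Φ(1.775) + Φ(-5.065) = 0.9621 + 0.0000 = 0.9621.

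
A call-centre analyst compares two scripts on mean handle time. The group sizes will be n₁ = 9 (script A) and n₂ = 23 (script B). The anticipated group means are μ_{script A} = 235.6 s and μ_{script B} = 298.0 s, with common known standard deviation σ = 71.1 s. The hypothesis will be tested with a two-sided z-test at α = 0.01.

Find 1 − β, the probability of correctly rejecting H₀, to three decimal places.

Standardized effect: d = |μ_{script A} − μ_{script B}| / σ = |235.6 − 298.0| / 71.1 = 0.8776
Noncentrality parameter: δ = d / √(1/n₁ + 1/n₂) = 0.8776 / √(1/9 + 1/23) = 2.2322
Critical value for a two-sided test at α = 0.01: z_{α/2} = 2.576.
Power = Φ(δ − 2.576) + Φ(−δ − 2.576) = Φ(-0.344) + Φ(-4.808) = 0.3655 + 0.0000 = 0.3655.

Power ≈ 0.366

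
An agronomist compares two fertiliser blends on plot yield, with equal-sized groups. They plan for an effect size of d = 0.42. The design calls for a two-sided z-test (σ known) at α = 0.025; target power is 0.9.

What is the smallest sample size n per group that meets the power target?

n = 141 per group

For power 0.9 need Φ(δ − z_{0.0125}) = 0.9, so δ = z_{0.0125} + z_{0.10} = 2.241 + 1.282 = 3.523.
(For δ > 0 the lower-tail rejection region contributes negligibly to power, so the one-term inversion is standard.)
δ = d·√(n/2) ⇒ n = 2(δ/d)² = 2 × (3.523 / 0.42)² = 140.72.
Round up to the next whole unit.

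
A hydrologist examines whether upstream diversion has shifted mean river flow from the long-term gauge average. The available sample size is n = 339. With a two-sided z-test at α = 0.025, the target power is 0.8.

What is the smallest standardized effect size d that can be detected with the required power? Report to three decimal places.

Required noncentrality: δ = z_{0.0125} + z_{0.20} = 2.241 + 0.842 = 3.083.
(The second rejection-region term Φ(−δ − z_{α/2}) is negligible and dropped.)
δ = d·√n ⇒ d = δ/√n = 3.083/√339 = 0.1674.

d ≈ 0.167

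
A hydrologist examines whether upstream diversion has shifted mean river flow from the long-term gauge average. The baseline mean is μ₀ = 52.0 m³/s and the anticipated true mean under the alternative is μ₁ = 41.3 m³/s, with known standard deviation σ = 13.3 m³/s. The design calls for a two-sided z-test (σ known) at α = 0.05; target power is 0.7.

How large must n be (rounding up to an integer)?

Standardized effect: d = |μ₁ − μ₀| / σ = |41.3 − 52.0| / 13.3 = 0.8045
Set Φ(δ − 1.960) = 0.7; then δ − 1.960 = Φ⁻¹(0.7) = 0.524, giving δ = 2.484.
(The Φ(−δ − z_{α/2}) term is vanishingly small for δ > 0 and is dropped in the standard sample-size formula.)
δ = d·√n ⇒ n = (δ/d)² = (2.484 / 0.8045)² = 9.54.
Round up to the next whole unit.

n = 10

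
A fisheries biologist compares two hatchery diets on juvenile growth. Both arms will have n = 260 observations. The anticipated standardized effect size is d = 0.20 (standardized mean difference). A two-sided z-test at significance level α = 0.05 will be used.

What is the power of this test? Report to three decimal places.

Power ≈ 0.626

Noncentrality parameter: δ = d·√(n/2) = 0.20 × √(260/2) = 2.2804
Two-sided α = 0.05 → critical value z_{0.025} = 1.960.
Power = Φ(δ − 1.960) + Φ(−δ − 1.960) = Φ(0.320) + Φ(-4.240) = 0.6257 + 0.0000 = 0.6257.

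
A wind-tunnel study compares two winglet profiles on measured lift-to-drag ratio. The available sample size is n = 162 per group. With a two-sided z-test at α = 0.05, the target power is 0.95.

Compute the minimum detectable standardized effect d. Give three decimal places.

d ≈ 0.401

Required noncentrality: δ = z_{0.025} + z_{0.05} = 1.960 + 1.645 = 3.605.
(The second rejection-region term Φ(−δ − z_{α/2}) is negligible and dropped.)
δ = d·√(n/2) ⇒ d = δ/√(n/2) = 3.605/√(162/2) = 0.4005.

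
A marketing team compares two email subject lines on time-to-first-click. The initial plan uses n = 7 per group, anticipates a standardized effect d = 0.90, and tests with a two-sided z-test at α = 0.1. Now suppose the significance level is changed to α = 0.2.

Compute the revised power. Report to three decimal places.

δ = d·√(n/2) = 0.90 × √(7/2) = 1.6837 (unchanged). New critical value: z_{0.1} = 1.282.
Revised power = Φ(δ − 1.282) + Φ(−δ − 1.282) = Φ(0.402) + Φ(-2.965) = 0.6562 + 0.0015 = 0.6577.

Power ≈ 0.658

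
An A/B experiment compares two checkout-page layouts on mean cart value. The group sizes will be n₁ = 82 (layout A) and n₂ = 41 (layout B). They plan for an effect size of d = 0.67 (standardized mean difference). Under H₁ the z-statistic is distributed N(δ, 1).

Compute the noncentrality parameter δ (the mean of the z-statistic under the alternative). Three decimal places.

δ ≈ 3.503

δ = d / √(1/n₁ + 1/n₂) = 0.67 / √(1/82 + 1/41) = 3.5028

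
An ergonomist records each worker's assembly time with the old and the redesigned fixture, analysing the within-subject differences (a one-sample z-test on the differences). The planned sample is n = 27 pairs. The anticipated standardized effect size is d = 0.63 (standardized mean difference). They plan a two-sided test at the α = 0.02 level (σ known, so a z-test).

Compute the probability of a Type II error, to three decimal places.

β ≈ 0.172

Noncentrality parameter: δ = d·√n = 0.63 × √27 = 3.2736
Critical value for a two-sided test at α = 0.02: z_{α/2} = 2.326.
Power = Φ(δ − 2.326) + Φ(−δ − 2.326) = Φ(0.947) + Φ(-5.600) = 0.8282 + 0.0000 = 0.8282.
Type II error: β = 1 − power = 1 − 0.8282 = 0.1718.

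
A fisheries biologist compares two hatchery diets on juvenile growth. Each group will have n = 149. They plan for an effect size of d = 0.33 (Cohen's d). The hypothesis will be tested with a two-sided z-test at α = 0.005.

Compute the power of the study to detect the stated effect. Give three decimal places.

Power ≈ 0.516

Noncentrality parameter: δ = d·√(n/2) = 0.33 × √(149/2) = 2.8483
Critical value for a two-sided test at α = 0.005: z_{α/2} = 2.807.
Power = Φ(δ − 2.807) + Φ(−δ − 2.807) = Φ(0.041) + Φ(-5.655) = 0.5165 + 0.0000 = 0.5165.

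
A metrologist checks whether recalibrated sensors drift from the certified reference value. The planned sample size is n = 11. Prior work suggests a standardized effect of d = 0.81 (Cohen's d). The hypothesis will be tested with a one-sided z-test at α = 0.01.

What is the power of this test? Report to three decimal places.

Power ≈ 0.641

Noncentrality parameter: δ = d·√n = 0.81 × √11 = 2.6865
Critical value for a one-sided test at α = 0.01: z_α = 2.326.
Power = P(Z > 2.326 − δ) = Φ(0.360) = 0.6406.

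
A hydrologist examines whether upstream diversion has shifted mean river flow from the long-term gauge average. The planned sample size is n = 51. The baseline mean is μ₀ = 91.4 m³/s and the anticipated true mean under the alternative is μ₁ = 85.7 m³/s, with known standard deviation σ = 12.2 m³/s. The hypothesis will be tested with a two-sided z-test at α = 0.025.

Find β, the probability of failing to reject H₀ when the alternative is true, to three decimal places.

β ≈ 0.137

Standardized effect: d = |μ₁ − μ₀| / σ = |85.7 − 91.4| / 12.2 = 0.4672
Noncentrality parameter: δ = d·√n = 0.4672 × √51 = 3.3366
Two-sided α = 0.025 → critical value z_{0.0125} = 2.241.
Power = Φ(δ − 2.241) + Φ(−δ − 2.241) = Φ(1.095) + Φ(-5.578) = 0.8633 + 0.0000 = 0.8633.
Type II error: β = 1 − power = 1 − 0.8633 = 0.1367.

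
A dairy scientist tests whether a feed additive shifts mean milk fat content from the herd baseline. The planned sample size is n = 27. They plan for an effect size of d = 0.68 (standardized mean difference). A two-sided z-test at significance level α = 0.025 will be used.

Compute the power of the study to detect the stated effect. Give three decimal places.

Power ≈ 0.902

Noncentrality parameter: δ = d·√n = 0.68 × √27 = 3.5334
Two-sided α = 0.025 → critical value z_{0.0125} = 2.241.
Power = Φ(δ − 2.241) + Φ(−δ − 2.241) = Φ(1.292) + Φ(-5.775) = 0.9018 + 0.0000 = 0.9018.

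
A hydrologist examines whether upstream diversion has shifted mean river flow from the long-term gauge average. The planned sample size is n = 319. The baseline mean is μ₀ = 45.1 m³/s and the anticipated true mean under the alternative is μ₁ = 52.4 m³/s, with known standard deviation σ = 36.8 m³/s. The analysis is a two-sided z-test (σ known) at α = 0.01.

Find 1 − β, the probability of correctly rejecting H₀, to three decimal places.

Power ≈ 0.833

Standardized effect: d = |μ₁ − μ₀| / σ = |52.4 − 45.1| / 36.8 = 0.1984
Noncentrality parameter: δ = d·√n = 0.1984 × √319 = 3.5430
Critical value for a two-sided test at α = 0.01: z_{α/2} = 2.576.
Power = Φ(δ − 2.576) + Φ(−δ − 2.576) = Φ(0.967) + Φ(-6.119) = 0.8333 + 0.0000 = 0.8333.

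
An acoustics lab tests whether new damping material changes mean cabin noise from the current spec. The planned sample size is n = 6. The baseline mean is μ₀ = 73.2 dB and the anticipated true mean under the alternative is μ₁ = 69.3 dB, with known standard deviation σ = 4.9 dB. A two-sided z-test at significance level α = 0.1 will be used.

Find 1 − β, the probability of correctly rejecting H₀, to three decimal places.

Standardized effect: d = |μ₁ − μ₀| / σ = |69.3 − 73.2| / 4.9 = 0.7959
Noncentrality parameter: δ = d·√n = 0.7959 × √6 = 1.9496
Critical value for a two-sided test at α = 0.1: z_{α/2} = 1.645.
Power = Φ(δ − 1.645) + Φ(−δ − 1.645) = Φ(0.305) + Φ(-3.594) = 0.6197 + 0.0002 = 0.6199.

Power ≈ 0.620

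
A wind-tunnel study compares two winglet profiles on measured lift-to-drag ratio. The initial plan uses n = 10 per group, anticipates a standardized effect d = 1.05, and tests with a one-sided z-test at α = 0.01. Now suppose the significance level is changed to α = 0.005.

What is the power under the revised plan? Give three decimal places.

Power ≈ 0.410

δ = d·√(n/2) = 1.05 × √(10/2) = 2.3479 (unchanged). New critical value: z_{0.005} = 2.576.
Revised power = Φ(δ − 2.576) = Φ(-0.228) = 0.4098.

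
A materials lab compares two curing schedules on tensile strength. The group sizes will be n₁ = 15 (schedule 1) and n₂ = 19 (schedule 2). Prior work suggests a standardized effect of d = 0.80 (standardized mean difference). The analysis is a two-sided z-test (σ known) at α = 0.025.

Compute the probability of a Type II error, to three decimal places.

Noncentrality parameter: δ = d / √(1/n₁ + 1/n₂) = 0.80 / √(1/15 + 1/19) = 2.3162
Critical value for a two-sided test at α = 0.025: z_{α/2} = 2.241.
Power = Φ(δ − 2.241) + Φ(−δ − 2.241) = Φ(0.075) + Φ(-4.558) = 0.5298 + 0.0000 = 0.5298.
Type II error: β = 1 − power = 1 − 0.5298 = 0.4702.

β ≈ 0.470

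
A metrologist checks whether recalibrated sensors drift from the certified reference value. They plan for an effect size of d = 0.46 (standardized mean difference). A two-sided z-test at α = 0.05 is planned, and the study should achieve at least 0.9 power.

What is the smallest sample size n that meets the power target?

Set Φ(δ − 1.960) = 0.9; then δ − 1.960 = Φ⁻¹(0.9) = 1.282, giving δ = 3.242.
(Ignoring the negligible lower-tail rejection probability gives the usual closed-form inversion.)
δ = d·√n ⇒ n = (δ/d)² = (3.242 / 0.46)² = 49.66.
Rounding up, n = 50.

n = 50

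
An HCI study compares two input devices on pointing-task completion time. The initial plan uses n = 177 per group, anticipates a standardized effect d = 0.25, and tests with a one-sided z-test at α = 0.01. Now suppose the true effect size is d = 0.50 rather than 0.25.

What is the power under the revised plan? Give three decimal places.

Power ≈ 0.991

With d = 0.50: δ = d·√(n/2) = 0.50 × √(177/2) = 4.7037. Critical value z_{0.01} = 2.326.
Revised power = P(Z > 2.326 − δ) = Φ(2.377) = 0.9913.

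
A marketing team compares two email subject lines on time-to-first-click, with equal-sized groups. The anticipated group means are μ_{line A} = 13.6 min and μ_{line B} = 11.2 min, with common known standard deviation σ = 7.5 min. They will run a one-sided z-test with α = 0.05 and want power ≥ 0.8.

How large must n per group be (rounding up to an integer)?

n = 121 per group

Standardized effect: d = |μ_{line A} − μ_{line B}| / σ = |13.6 − 11.2| / 7.5 = 0.3200
Set Φ(δ − 1.645) = 0.8; then δ − 1.645 = Φ⁻¹(0.8) = 0.842, giving δ = 2.486.
δ = d·√(n/2) ⇒ n = 2(δ/d)² = 2 × (2.486 / 0.3200)² = 120.75.
Round up to the next whole unit.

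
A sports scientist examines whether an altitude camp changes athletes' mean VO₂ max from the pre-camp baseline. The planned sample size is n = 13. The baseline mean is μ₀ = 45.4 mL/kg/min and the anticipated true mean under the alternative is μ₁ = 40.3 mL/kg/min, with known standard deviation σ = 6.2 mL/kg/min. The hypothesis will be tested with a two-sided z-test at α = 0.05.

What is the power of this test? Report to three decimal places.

Power ≈ 0.843

Standardized effect: d = |μ₁ − μ₀| / σ = |40.3 − 45.4| / 6.2 = 0.8226
Noncentrality parameter: δ = d·√n = 0.8226 × √13 = 2.9659
Critical value for a two-sided test at α = 0.05: z_{α/2} = 1.960.
Power = Φ(δ − 1.960) + Φ(−δ − 1.960) = Φ(1.006) + Φ(-4.926) = 0.8428 + 0.0000 = 0.8428.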